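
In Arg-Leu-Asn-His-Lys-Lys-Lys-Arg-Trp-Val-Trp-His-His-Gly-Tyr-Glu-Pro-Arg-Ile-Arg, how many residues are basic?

10

K, R, and H are the three residues with basic side chains (ε-amine, guanidinium, and imidazole respectively).
Matching residues: Arg1, His4, Lys5, Lys6, Lys7, Arg8, His12, His13, Arg18, Arg20.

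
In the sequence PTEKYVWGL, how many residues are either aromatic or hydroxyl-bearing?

3

Aromatic: F, W, Y. Hydroxyl-bearing: S, T, Y.
Aromatic residues here: Y5, W7 (2).
Hydroxyl-bearing residues here: T2, Y5 (2).
Y is in both groups, so the 1 Y residue must not be double-counted.
Total = 2 + 2 − 1 = 3.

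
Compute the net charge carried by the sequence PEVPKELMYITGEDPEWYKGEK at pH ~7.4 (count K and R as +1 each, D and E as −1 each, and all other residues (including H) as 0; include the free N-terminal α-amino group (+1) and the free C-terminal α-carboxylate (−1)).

Positive (K, R): K5, K19, K22 → +3.
Negative (D, E): E2, E6, E13, D14, E16, E21 → −6.
The N-terminus (+1) and C-terminus (−1) cancel.
Net charge = (+3) + (−6) = −3.

-3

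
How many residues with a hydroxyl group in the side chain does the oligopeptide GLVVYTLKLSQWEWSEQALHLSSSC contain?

7

S, T, and Y are the three residues with a side-chain hydroxyl.
Matching residues: Y5, T6, S10, S15, S22, S23, S24.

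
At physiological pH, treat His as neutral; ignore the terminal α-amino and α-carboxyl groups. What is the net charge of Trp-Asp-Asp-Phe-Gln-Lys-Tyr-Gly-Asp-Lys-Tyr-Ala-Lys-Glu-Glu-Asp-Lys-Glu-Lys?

At pH ~7.4 the Lys and Arg side chains are protonated (+1), the Asp and Glu side chains are deprotonated (−1), and with His taken as neutral all other side chains carry no charge.
Positive (K, R): Lys6, Lys10, Lys13, Lys17, Lys19 → +5.
Negative (D, E): Asp2, Asp3, Asp9, Glu14, Glu15, Asp16, Glu18 → −7.
Net charge = (+5) + (−7) = −2.

-2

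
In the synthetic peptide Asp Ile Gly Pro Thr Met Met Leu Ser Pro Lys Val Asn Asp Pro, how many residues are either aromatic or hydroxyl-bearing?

2

Aromatic: F, W, Y. Hydroxyl-bearing: S, T, Y.
Aromatic residues here: none (0).
Hydroxyl-bearing residues here: Thr5, Ser9 (2).
(Y belongs to both groups, but none appear in this sequence.) Total = 0 + 2 = 2.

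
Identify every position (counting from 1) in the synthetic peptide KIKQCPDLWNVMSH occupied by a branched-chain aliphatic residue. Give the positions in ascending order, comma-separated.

Valine (V), leucine (L), and isoleucine (I) are the branched-chain amino acids.
Matching residues: I2, L8, V11.

2, 8, 11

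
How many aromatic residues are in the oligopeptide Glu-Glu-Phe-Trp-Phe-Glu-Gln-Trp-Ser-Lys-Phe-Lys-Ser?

5

Phenylalanine (F), tryptophan (W), and tyrosine (Y) have aromatic ring side chains.
Matching residues: Phe3, Trp4, Phe5, Trp8, Phe11.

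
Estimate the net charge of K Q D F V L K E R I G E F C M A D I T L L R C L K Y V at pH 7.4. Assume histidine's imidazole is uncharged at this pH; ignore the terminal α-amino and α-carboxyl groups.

+1

The side chains ionized at physiological pH are Lys/Arg (+1) and Asp/Glu (−1); with His treated as neutral, nothing else contributes.
Positive (K, R): K1, K7, R9, R22, K25 → +5.
Negative (D, E): D3, E8, E12, D17 → −4.
Net charge = (+5) + (−4) = +1.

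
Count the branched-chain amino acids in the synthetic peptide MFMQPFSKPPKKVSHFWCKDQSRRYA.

Valine (V), leucine (L), and isoleucine (I) are the branched-chain amino acids.
Matching residues: V13.

1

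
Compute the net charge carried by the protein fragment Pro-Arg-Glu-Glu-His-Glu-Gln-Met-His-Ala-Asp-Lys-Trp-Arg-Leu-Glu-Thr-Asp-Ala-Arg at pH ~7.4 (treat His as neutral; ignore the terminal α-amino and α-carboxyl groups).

Near pH 7.4, K and R contribute +1 each, D and E contribute −1 each, and every other side chain (His included, as stated) is uncharged.
Positive (K, R): Arg2, Lys12, Arg14, Arg20 → +4.
Negative (D, E): Glu3, Glu4, Glu6, Asp11, Glu16, Asp18 → −6.
Net charge = (+4) + (−6) = −2.

-2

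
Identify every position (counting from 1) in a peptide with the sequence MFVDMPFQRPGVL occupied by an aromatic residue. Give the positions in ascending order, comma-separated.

The aromatic amino acids are Phe (F, benzyl), Trp (W, indole), and Tyr (Y, phenol).
Matching residues: F2, F7.

2, 7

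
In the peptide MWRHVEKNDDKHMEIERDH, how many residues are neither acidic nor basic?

Acidic: D, E. Basic: K, R, H. All other residues are neither.
Matching residues: M1, W2, V5, N8, M13, I15.

6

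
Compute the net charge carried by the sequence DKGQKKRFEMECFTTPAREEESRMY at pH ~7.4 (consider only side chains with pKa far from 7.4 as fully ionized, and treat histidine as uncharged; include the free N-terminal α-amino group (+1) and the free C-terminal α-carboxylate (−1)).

Near pH 7.4, K and R contribute +1 each, D and E contribute −1 each, and every other side chain (His included, as stated) is uncharged.
Positive (K, R): K2, K5, K6, R7, R18, R23 → +6.
Negative (D, E): D1, E9, E11, E19, E20, E21 → −6.
The N-terminus (+1) and C-terminus (−1) cancel.
Net charge = (+6) + (−6) = 0.

0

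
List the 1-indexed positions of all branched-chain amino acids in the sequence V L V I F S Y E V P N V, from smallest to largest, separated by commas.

1, 2, 3, 4, 9, 12

V, L, and I make up the branched-chain aliphatic group.
Matching residues: V1, L2, V3, I4, V9, V12.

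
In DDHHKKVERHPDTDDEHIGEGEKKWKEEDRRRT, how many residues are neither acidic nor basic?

8

Acidic: D, E. Basic: K, R, H. All other residues are neither.
Matching residues: V7, P11, T13, I18, G19, G21, W25, T33.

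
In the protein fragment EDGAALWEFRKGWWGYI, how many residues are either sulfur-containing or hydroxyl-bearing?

1

Sulfur-containing: C, M. Hydroxyl-bearing: S, T, Y.
Sulfur-containing residues here: none (0).
Hydroxyl-bearing residues here: Y16 (1).
The two groups share no amino acid, so total = 0 + 1 = 1.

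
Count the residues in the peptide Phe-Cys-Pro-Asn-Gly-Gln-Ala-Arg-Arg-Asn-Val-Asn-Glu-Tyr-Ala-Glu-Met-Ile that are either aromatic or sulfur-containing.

4

Aromatic: F, W, Y. Sulfur-containing: C, M.
Aromatic residues here: Phe1, Tyr14 (2).
Sulfur-containing residues here: Cys2, Met17 (2).
The two groups share no amino acid, so total = 2 + 2 = 4.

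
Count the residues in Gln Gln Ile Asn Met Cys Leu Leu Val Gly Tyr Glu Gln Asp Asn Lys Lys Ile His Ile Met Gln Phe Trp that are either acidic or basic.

Acidic: D, E. Basic: H, K, R.
Acidic residues here: Glu12, Asp14 (2).
Basic residues here: Lys16, Lys17, His19 (3).
The two groups share no amino acid, so total = 2 + 3 = 5.

5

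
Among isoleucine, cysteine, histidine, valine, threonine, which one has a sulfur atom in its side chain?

Cysteine (C, thiol) and methionine (M, thioether) are the two sulfur-containing amino acids.
Of the listed options, only cysteine belongs to this group.

cysteine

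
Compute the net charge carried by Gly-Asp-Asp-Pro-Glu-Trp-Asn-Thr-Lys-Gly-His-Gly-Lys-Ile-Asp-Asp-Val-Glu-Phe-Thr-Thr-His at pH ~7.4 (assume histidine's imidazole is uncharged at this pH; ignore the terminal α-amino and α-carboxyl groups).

The side chains ionized at physiological pH are Lys/Arg (+1) and Asp/Glu (−1); with His treated as neutral, nothing else contributes.
Positive (K, R): Lys9, Lys13 → +2.
Negative (D, E): Asp2, Asp3, Glu5, Asp15, Asp16, Glu18 → −6.
Net charge = (+2) + (−6) = −4.

-4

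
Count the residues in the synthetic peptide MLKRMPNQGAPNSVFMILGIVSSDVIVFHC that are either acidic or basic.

4

Acidic: D, E. Basic: H, K, R.
Acidic residues here: D24 (1).
Basic residues here: K3, R4, H29 (3).
The two groups share no amino acid, so total = 1 + 3 = 4.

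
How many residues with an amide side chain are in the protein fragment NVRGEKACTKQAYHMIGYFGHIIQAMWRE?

3

Only N (asparagine) and Q (glutamine) carry a side-chain carboxamide.
Matching residues: N1, Q11, Q24.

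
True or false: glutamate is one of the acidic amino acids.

True

The acidic residues are Asp (D) and Glu (E), whose side chains end in a carboxylate group.
Glutamate is in this group.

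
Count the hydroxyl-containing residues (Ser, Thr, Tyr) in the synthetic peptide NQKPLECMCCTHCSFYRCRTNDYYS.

Matching residues: T11, S14, Y16, T20, Y23, Y24, S25.

7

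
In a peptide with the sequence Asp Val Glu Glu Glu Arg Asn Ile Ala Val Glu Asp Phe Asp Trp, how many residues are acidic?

7

The acidic residues are Asp (D) and Glu (E), whose side chains end in a carboxylate group.
Matching residues: Asp1, Glu3, Glu4, Glu5, Glu11, Asp12, Asp14.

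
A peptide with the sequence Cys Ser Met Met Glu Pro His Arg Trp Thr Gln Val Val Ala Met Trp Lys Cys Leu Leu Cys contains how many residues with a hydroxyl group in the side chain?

S, T, and Y are the three residues with a side-chain hydroxyl.
Matching residues: Ser2, Thr10.

2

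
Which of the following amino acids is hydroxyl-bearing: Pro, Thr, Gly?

S, T, and Y are the three residues with a side-chain hydroxyl.
Of the listed options, only Thr belongs to this group.

Thr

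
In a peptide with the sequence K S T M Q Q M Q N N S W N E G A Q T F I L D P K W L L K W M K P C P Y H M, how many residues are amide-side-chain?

The amide-side-chain residues are Asn (N) and Gln (Q).
Matching residues: Q5, Q6, Q8, N9, N10, N13, Q17.

7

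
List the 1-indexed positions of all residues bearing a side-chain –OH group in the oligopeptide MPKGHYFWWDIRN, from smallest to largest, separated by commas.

6

S, T, and Y are the three residues with a side-chain hydroxyl.
Matching residues: Y6.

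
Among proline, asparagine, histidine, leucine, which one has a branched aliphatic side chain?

leucine

Valine (V), leucine (L), and isoleucine (I) are the branched-chain amino acids.
Of the listed options, only leucine belongs to this group.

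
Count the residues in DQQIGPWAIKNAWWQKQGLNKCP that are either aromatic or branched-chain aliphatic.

6

Aromatic: F, W, Y. Branched-chain aliphatic: I, L, V.
Aromatic residues here: W7, W13, W14 (3).
Branched-chain aliphatic residues here: I4, I9, L19 (3).
The two groups share no amino acid, so total = 3 + 3 = 6.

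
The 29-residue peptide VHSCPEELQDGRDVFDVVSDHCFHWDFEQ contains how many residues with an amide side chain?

2

Only N (asparagine) and Q (glutamine) carry a side-chain carboxamide.
Matching residues: Q9, Q29.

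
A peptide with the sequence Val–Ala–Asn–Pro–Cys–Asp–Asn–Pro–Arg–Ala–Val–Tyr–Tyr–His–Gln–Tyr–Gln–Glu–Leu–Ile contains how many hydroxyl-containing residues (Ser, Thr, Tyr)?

3

Matching residues: Tyr12, Tyr13, Tyr16.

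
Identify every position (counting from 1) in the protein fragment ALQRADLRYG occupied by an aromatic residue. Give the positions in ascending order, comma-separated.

9

The aromatic amino acids are Phe (F, benzyl), Trp (W, indole), and Tyr (Y, phenol).
Matching residues: Y9.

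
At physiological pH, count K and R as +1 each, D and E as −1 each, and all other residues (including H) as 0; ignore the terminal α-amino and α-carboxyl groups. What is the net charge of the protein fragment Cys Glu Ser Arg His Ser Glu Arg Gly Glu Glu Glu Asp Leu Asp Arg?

-4

Positive (K, R): Arg4, Arg8, Arg16 → +3.
Negative (D, E): Glu2, Glu7, Glu10, Glu11, Glu12, Asp13, Asp15 → −7.
Net charge = (+3) + (−7) = −4.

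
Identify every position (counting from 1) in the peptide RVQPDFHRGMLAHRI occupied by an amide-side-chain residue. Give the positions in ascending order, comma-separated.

3

The amide-side-chain residues are Asn (N) and Gln (Q).
Matching residues: Q3.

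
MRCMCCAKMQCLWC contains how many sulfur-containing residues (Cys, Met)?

8

Matching residues: M1, C3, M4, C5, C6, M9, C11, C14.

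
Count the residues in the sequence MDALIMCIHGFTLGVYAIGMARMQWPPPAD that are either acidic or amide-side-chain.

Acidic: D, E. Amide-side-chain: N, Q.
Acidic residues here: D2, D30 (2).
Amide-side-chain residues here: Q24 (1).
The two groups share no amino acid, so total = 2 + 1 = 3.

3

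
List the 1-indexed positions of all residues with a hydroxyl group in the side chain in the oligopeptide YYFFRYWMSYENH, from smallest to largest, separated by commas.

1, 2, 6, 9, 10

S, T, and Y are the three residues with a side-chain hydroxyl.
Matching residues: Y1, Y2, Y6, S9, Y10.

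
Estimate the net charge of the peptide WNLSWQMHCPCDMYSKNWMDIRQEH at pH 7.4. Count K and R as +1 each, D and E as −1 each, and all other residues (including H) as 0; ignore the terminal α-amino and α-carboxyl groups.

-1

Positive (K, R): K16, R22 → +2.
Negative (D, E): D12, D20, E24 → −3.
Net charge = (+2) + (−3) = −1.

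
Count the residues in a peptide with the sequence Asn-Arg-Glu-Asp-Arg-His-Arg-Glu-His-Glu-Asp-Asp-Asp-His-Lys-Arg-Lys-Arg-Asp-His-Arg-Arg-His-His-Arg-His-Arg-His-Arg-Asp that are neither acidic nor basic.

1

Acidic: D, E. Basic: K, R, H. All other residues are neither.
Matching residues: Asn1.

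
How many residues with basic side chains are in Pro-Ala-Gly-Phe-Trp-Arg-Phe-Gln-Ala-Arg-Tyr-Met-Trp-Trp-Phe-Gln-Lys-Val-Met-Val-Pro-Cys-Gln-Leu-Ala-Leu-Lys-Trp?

4

The basic amino acids are Lys (K), Arg (R), and His (H).
Matching residues: Arg6, Arg10, Lys17, Lys27.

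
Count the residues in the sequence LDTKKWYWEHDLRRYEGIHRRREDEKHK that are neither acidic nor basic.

9

Acidic: D, E. Basic: K, R, H. All other residues are neither.
Matching residues: L1, T3, W6, Y7, W8, L12, Y15, G17, I18.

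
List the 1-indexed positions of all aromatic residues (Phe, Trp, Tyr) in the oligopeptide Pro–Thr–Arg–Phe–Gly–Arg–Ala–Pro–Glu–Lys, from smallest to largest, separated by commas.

Matching residues: Phe4.

4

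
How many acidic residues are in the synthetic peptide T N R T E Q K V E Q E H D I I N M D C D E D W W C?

8

The acidic residues are Asp (D) and Glu (E), whose side chains end in a carboxylate group.
Matching residues: E5, E9, E11, D13, D18, D20, E21, D22.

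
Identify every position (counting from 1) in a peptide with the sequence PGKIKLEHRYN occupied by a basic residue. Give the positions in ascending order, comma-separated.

3, 5, 8, 9

K, R, and H are the three residues with basic side chains (ε-amine, guanidinium, and imidazole respectively).
Matching residues: K3, K5, H8, R9.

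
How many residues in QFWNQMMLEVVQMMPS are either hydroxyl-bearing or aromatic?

3

Hydroxyl-bearing: S, T, Y. Aromatic: F, W, Y.
Hydroxyl-bearing residues here: S16 (1).
Aromatic residues here: F2, W3 (2).
(Y belongs to both groups, but none appear in this sequence.) Total = 1 + 2 = 3.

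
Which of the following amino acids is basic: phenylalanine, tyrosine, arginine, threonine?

arginine

Lysine (K), arginine (R), and histidine (H) have basic, nitrogen-containing side chains.
Of the listed options, only arginine belongs to this group.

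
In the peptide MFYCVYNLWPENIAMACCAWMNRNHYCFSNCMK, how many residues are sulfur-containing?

9

The sulfur-bearing residues are cysteine (–SH) and methionine (–S–CH₃).
Matching residues: M1, C4, M15, C17, C18, M21, C27, C31, M32.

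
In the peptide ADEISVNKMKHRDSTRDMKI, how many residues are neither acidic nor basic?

Acidic: D, E. Basic: K, R, H. All other residues are neither.
Matching residues: A1, I4, S5, V6, N7, M9, S14, T15, M18, I20.

10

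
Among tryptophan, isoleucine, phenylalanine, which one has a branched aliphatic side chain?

Valine (V), leucine (L), and isoleucine (I) are the branched-chain amino acids.
Of the listed options, only isoleucine belongs to this group.

isoleucine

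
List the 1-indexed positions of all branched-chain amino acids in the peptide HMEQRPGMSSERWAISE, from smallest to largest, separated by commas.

The BCAAs are Val, Leu, and Ile — aliphatic side chains with a branch point.
Matching residues: I15.

15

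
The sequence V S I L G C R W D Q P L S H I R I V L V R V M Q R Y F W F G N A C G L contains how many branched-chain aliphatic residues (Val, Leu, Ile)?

11

Matching residues: V1, I3, L4, L12, I15, I17, V18, L19, V20, V22, L35.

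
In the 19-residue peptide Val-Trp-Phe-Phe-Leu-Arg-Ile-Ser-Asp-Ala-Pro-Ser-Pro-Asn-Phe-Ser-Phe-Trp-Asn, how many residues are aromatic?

6

The aromatic amino acids are Phe (F, benzyl), Trp (W, indole), and Tyr (Y, phenol).
Matching residues: Trp2, Phe3, Phe4, Phe15, Phe17, Trp18.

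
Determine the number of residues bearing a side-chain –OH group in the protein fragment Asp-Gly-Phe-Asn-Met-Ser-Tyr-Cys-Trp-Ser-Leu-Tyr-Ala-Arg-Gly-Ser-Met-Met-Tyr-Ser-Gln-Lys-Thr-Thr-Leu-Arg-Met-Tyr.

10

S, T, and Y are the three residues with a side-chain hydroxyl.
Matching residues: Ser6, Tyr7, Ser10, Tyr12, Ser16, Tyr19, Ser20, Thr23, Thr24, Tyr28.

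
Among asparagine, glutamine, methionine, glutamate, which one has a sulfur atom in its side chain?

methionine

Cysteine (C, thiol) and methionine (M, thioether) are the two sulfur-containing amino acids.
Of the listed options, only methionine belongs to this group.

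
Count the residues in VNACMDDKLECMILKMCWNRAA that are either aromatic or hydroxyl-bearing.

Aromatic: F, W, Y. Hydroxyl-bearing: S, T, Y.
Aromatic residues here: W18 (1).
Hydroxyl-bearing residues here: none (0).
(Y belongs to both groups, but none appear in this sequence.) Total = 1 + 0 = 1.

1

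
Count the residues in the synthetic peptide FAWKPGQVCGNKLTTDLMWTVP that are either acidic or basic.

3

Acidic: D, E. Basic: H, K, R.
Acidic residues here: D16 (1).
Basic residues here: K4, K12 (2).
The two groups share no amino acid, so total = 1 + 2 = 3.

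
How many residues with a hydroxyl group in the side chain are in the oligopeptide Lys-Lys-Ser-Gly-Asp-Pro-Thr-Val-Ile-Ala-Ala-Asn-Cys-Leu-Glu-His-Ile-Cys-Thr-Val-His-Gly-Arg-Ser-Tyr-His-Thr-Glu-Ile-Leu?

S, T, and Y are the three residues with a side-chain hydroxyl.
Matching residues: Ser3, Thr7, Thr19, Ser24, Tyr25, Thr27.

6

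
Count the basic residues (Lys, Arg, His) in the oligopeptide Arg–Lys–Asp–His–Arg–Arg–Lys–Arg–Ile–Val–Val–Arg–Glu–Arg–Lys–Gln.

Matching residues: Arg1, Lys2, His4, Arg5, Arg6, Lys7, Arg8, Arg12, Arg14, Lys15.

10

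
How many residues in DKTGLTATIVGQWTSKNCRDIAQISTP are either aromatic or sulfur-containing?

Aromatic: F, W, Y. Sulfur-containing: C, M.
Aromatic residues here: W13 (1).
Sulfur-containing residues here: C18 (1).
The two groups share no amino acid, so total = 1 + 1 = 2.

2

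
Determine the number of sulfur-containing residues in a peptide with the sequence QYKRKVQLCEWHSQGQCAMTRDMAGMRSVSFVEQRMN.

Cysteine (C, thiol) and methionine (M, thioether) are the two sulfur-containing amino acids.
Matching residues: C9, C17, M19, M23, M26, M36.

6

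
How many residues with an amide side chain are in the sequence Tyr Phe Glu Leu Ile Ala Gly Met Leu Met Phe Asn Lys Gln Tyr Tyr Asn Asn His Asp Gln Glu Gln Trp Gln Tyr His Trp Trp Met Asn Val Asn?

9

Asparagine (N) and glutamine (Q) have uncharged amide side chains.
Matching residues: Asn12, Gln14, Asn17, Asn18, Gln21, Gln23, Gln25, Asn31, Asn33.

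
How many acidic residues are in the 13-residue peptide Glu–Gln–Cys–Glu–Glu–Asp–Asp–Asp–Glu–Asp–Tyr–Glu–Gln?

Aspartate (D) and glutamate (E) have carboxylic-acid side chains and are the acidic amino acids.
Matching residues: Glu1, Glu4, Glu5, Asp6, Asp7, Asp8, Glu9, Asp10, Glu12.

9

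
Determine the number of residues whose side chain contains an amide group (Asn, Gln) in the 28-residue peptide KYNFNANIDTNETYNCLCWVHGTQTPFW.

6

Matching residues: N3, N5, N7, N11, N15, Q24.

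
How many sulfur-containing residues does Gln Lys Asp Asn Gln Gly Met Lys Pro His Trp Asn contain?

1

Cysteine (C, thiol) and methionine (M, thioether) are the two sulfur-containing amino acids.
Matching residues: Met7.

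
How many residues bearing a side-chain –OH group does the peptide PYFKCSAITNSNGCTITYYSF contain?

Serine (S), threonine (T), and tyrosine (Y) each carry a hydroxyl group on the side chain.
Matching residues: Y2, S6, T9, S11, T15, T17, Y18, Y19, S20.

9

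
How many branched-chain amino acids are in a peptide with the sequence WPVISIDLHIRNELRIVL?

Valine (V), leucine (L), and isoleucine (I) are the branched-chain amino acids.
Matching residues: V3, I4, I6, L8, I10, L14, I16, V17, L18.

9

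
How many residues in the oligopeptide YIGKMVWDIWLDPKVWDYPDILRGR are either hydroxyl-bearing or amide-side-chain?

Hydroxyl-bearing: S, T, Y. Amide-side-chain: N, Q.
Hydroxyl-bearing residues here: Y1, Y18 (2).
Amide-side-chain residues here: none (0).
The two groups share no amino acid, so total = 2 + 0 = 2.

2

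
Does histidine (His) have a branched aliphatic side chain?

No

V, L, and I make up the branched-chain aliphatic group.
Histidine is not in this group.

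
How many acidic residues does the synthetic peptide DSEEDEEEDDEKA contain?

The acidic residues are Asp (D) and Glu (E), whose side chains end in a carboxylate group.
Matching residues: D1, E3, E4, D5, E6, E7, E8, D9, D10, E11.

10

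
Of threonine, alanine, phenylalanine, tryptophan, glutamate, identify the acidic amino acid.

glutamate

The acidic residues are Asp (D) and Glu (E), whose side chains end in a carboxylate group.
Of the listed options, only glutamate belongs to this group.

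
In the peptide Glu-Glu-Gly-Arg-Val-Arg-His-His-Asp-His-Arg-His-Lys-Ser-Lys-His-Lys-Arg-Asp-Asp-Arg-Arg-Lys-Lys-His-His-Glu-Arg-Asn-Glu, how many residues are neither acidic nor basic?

4

Acidic: D, E. Basic: K, R, H. All other residues are neither.
Matching residues: Gly3, Val5, Ser14, Asn29.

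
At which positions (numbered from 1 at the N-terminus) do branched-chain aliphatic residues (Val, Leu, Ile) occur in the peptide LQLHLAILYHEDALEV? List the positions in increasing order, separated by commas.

Matching residues: L1, L3, L5, I7, L8, L14, V16.

1, 3, 5, 7, 8, 14, 16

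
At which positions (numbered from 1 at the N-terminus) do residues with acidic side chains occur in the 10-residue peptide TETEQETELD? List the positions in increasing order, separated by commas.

Only D (aspartate) and E (glutamate) carry a side-chain carboxylic acid.
Matching residues: E2, E4, E6, E8, D10.

2, 4, 6, 8, 10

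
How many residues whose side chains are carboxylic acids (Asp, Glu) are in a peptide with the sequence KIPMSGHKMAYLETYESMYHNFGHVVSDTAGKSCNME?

4

Matching residues: E13, E16, D28, E37.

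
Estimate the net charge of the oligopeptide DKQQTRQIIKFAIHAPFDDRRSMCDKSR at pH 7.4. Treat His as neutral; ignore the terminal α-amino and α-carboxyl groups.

+3

At pH ~7.4 the Lys and Arg side chains are protonated (+1), the Asp and Glu side chains are deprotonated (−1), and with His taken as neutral all other side chains carry no charge.
Positive (K, R): K2, R6, K10, R20, R21, K26, R28 → +7.
Negative (D, E): D1, D18, D19, D25 → −4.
Net charge = (+7) + (−4) = +3.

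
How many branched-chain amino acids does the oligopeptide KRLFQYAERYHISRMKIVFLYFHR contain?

Valine (V), leucine (L), and isoleucine (I) are the branched-chain amino acids.
Matching residues: L3, I12, I17, V18, L20.

5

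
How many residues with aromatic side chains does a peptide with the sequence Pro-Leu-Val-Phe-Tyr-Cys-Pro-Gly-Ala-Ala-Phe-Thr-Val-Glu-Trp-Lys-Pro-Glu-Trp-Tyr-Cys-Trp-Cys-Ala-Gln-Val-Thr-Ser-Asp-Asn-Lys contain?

F, W, and Y each carry an aromatic ring on the side chain.
Matching residues: Phe4, Tyr5, Phe11, Trp15, Trp19, Tyr20, Trp22.

7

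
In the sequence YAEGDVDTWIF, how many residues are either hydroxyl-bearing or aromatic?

4

Hydroxyl-bearing: S, T, Y. Aromatic: F, W, Y.
Hydroxyl-bearing residues here: Y1, T8 (2).
Aromatic residues here: Y1, W9, F11 (3).
Y is in both groups, so the 1 Y residue must not be double-counted.
Total = 2 + 3 − 1 = 4.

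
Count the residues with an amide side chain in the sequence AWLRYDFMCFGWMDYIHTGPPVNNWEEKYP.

2

The amide-side-chain residues are Asn (N) and Gln (Q).
Matching residues: N23, N24.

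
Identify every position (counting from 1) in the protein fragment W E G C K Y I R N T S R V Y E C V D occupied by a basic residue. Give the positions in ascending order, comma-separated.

K, R, and H are the three residues with basic side chains (ε-amine, guanidinium, and imidazole respectively).
Matching residues: K5, R8, R12.

5, 8, 12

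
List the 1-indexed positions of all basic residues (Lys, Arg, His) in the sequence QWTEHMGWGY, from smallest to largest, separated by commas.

Matching residues: H5.

5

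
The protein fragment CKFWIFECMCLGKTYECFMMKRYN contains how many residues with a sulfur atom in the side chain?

Only Cys (C) and Met (M) have a sulfur atom in the side chain.
Matching residues: C1, C8, M9, C10, C17, M19, M20.

7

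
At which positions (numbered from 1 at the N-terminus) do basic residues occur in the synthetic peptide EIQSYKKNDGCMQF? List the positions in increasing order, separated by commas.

6, 7

Lysine (K), arginine (R), and histidine (H) have basic, nitrogen-containing side chains.
Matching residues: K6, K7.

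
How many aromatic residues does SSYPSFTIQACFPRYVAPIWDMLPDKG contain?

F, W, and Y each carry an aromatic ring on the side chain.
Matching residues: Y3, F6, F12, Y15, W20.

5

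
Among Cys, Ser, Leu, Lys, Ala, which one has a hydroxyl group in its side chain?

The –OH-bearing residues are Ser, Thr (aliphatic alcohols), and Tyr (phenol).
Of the listed options, only Ser belongs to this group.

Ser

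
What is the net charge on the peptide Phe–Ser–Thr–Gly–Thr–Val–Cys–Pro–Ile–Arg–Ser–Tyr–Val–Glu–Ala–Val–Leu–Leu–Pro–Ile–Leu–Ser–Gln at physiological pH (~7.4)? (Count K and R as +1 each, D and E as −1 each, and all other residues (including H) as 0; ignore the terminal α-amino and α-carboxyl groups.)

0

Positive (K, R): Arg10 → +1.
Negative (D, E): Glu14 → −1.
Net charge = (+1) + (−1) = 0.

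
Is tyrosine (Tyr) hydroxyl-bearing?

Yes

Serine (S), threonine (T), and tyrosine (Y) each carry a hydroxyl group on the side chain.
Tyrosine is in this group.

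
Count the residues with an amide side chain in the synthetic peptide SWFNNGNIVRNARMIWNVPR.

5

The amide-side-chain residues are Asn (N) and Gln (Q).
Matching residues: N4, N5, N7, N11, N17.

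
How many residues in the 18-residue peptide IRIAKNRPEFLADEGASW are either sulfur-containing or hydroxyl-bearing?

Sulfur-containing: C, M. Hydroxyl-bearing: S, T, Y.
Sulfur-containing residues here: none (0).
Hydroxyl-bearing residues here: S17 (1).
The two groups share no amino acid, so total = 0 + 1 = 1.

1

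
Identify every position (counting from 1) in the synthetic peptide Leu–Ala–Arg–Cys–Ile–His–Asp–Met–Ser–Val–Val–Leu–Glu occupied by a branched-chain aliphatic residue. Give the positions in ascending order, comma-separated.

V, L, and I make up the branched-chain aliphatic group.
Matching residues: Leu1, Ile5, Val10, Val11, Leu12.

1, 5, 10, 11, 12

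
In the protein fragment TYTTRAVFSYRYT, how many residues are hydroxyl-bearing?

8

The –OH-bearing residues are Ser, Thr (aliphatic alcohols), and Tyr (phenol).
Matching residues: T1, Y2, T3, T4, S9, Y10, Y12, T13.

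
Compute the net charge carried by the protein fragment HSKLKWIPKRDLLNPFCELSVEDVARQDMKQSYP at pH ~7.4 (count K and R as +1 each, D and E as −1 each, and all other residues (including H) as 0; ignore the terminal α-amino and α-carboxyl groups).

+1

Positive (K, R): K3, K5, K9, R10, R26, K30 → +6.
Negative (D, E): D11, E18, E22, D23, D28 → −5.
Net charge = (+6) + (−5) = +1.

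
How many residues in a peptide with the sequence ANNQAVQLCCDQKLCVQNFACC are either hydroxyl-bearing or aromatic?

1

Hydroxyl-bearing: S, T, Y. Aromatic: F, W, Y.
Hydroxyl-bearing residues here: none (0).
Aromatic residues here: F19 (1).
(Y belongs to both groups, but none appear in this sequence.) Total = 0 + 1 = 1.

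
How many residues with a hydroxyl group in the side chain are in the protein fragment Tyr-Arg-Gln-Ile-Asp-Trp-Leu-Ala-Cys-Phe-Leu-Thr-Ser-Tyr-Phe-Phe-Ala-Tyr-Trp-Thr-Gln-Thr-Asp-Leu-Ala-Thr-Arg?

8

The –OH-bearing residues are Ser, Thr (aliphatic alcohols), and Tyr (phenol).
Matching residues: Tyr1, Thr12, Ser13, Tyr14, Tyr18, Thr20, Thr22, Thr26.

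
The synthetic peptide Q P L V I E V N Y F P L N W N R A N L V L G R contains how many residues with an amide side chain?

Asparagine (N) and glutamine (Q) have uncharged amide side chains.
Matching residues: Q1, N8, N13, N15, N18.

5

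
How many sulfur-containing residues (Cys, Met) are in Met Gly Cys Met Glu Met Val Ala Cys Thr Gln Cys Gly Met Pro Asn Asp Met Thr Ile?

8

Matching residues: Met1, Cys3, Met4, Met6, Cys9, Cys12, Met14, Met18.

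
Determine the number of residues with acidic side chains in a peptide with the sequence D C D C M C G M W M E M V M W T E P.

4

Aspartate (D) and glutamate (E) have carboxylic-acid side chains and are the acidic amino acids.
Matching residues: D1, D3, E11, E17.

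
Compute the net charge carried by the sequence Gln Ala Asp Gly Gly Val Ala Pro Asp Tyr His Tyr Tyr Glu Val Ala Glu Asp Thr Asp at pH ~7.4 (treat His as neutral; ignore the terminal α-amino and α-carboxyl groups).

-6

Near pH 7.4, K and R contribute +1 each, D and E contribute −1 each, and every other side chain (His included, as stated) is uncharged.
Positive (K, R): none → +0.
Negative (D, E): Asp3, Asp9, Glu14, Glu17, Asp18, Asp20 → −6.
Net charge = (+0) + (−6) = −6.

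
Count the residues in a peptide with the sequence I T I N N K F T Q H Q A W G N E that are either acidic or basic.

3

Acidic: D, E. Basic: H, K, R.
Acidic residues here: E16 (1).
Basic residues here: K6, H10 (2).
The two groups share no amino acid, so total = 1 + 2 = 3.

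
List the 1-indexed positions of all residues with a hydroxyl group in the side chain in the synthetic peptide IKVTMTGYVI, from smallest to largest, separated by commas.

4, 6, 8

S, T, and Y are the three residues with a side-chain hydroxyl.
Matching residues: T4, T6, Y8.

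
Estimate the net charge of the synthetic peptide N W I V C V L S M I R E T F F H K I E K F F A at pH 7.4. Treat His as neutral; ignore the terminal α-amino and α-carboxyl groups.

The side chains ionized at physiological pH are Lys/Arg (+1) and Asp/Glu (−1); with His treated as neutral, nothing else contributes.
Positive (K, R): R11, K17, K20 → +3.
Negative (D, E): E12, E19 → −2.
Net charge = (+3) + (−2) = +1.

+1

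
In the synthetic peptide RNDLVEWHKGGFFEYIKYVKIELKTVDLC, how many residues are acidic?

5

Only D (aspartate) and E (glutamate) carry a side-chain carboxylic acid.
Matching residues: D3, E6, E14, E22, D27.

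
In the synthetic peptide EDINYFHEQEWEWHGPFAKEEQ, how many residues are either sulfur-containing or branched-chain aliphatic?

Sulfur-containing: C, M. Branched-chain aliphatic: I, L, V.
Sulfur-containing residues here: none (0).
Branched-chain aliphatic residues here: I3 (1).
The two groups share no amino acid, so total = 0 + 1 = 1.

1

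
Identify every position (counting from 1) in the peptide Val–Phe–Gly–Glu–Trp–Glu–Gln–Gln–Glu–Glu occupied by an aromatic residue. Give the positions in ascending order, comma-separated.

F, W, and Y each carry an aromatic ring on the side chain.
Matching residues: Phe2, Trp5.

2, 5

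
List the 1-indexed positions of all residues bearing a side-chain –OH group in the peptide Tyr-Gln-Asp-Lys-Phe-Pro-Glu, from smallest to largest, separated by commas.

Serine (S), threonine (T), and tyrosine (Y) each carry a hydroxyl group on the side chain.
Matching residues: Tyr1.

1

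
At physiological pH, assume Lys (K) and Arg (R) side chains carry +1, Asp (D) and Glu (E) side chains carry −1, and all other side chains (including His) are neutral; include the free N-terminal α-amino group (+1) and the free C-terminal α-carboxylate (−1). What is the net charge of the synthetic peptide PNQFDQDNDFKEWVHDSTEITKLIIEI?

Positive (K, R): K11, K22 → +2.
Negative (D, E): D5, D7, D9, E12, D16, E19, E26 → −7.
The N-terminus (+1) and C-terminus (−1) cancel.
Net charge = (+2) + (−7) = −5.

-5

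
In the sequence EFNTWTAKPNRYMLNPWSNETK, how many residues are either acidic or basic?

Acidic: D, E. Basic: H, K, R.
Acidic residues here: E1, E20 (2).
Basic residues here: K8, R11, K22 (3).
The two groups share no amino acid, so total = 2 + 3 = 5.

5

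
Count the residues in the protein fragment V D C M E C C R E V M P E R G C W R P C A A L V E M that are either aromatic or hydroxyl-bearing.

Aromatic: F, W, Y. Hydroxyl-bearing: S, T, Y.
Aromatic residues here: W17 (1).
Hydroxyl-bearing residues here: none (0).
(Y belongs to both groups, but none appear in this sequence.) Total = 1 + 0 = 1.

1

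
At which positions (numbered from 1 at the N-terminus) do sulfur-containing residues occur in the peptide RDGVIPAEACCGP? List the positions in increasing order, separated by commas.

10, 11

The sulfur-bearing residues are cysteine (–SH) and methionine (–S–CH₃).
Matching residues: C10, C11.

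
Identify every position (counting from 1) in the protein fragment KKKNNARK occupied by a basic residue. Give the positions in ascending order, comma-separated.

Matching residues: K1, K2, K3, R7, K8.

1, 2, 3, 7, 8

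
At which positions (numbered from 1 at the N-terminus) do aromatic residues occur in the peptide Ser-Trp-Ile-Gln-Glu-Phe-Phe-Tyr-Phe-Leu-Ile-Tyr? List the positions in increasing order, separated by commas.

2, 6, 7, 8, 9, 12

F, W, and Y each carry an aromatic ring on the side chain.
Matching residues: Trp2, Phe6, Phe7, Tyr8, Phe9, Tyr12.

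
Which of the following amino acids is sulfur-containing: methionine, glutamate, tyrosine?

methionine

Only Cys (C) and Met (M) have a sulfur atom in the side chain.
Of the listed options, only methionine belongs to this group.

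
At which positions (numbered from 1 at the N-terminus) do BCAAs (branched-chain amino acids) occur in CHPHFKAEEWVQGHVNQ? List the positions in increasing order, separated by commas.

Valine (V), leucine (L), and isoleucine (I) are the branched-chain amino acids.
Matching residues: V11, V15.

11, 15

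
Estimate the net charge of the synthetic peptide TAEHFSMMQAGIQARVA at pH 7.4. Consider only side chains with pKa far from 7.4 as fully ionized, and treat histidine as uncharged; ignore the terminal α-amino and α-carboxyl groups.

The side chains ionized at physiological pH are Lys/Arg (+1) and Asp/Glu (−1); with His treated as neutral, nothing else contributes.
Positive (K, R): R15 → +1.
Negative (D, E): E3 → −1.
Net charge = (+1) + (−1) = 0.

0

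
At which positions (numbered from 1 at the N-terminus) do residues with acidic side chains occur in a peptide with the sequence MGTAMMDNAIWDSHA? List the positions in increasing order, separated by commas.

7, 12

Only D (aspartate) and E (glutamate) carry a side-chain carboxylic acid.
Matching residues: D7, D12.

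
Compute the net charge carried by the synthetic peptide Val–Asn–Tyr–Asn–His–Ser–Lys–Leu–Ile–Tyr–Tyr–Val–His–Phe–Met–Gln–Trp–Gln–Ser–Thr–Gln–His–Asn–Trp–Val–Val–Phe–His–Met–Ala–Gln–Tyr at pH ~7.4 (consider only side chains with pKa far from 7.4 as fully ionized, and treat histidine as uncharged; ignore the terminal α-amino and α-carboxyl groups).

The side chains ionized at physiological pH are Lys/Arg (+1) and Asp/Glu (−1); with His treated as neutral, nothing else contributes.
Positive (K, R): Lys7 → +1.
Negative (D, E): none → −0.
Net charge = (+1) + (−0) = +1.

+1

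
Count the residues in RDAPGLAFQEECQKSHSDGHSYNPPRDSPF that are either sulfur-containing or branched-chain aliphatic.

Sulfur-containing: C, M. Branched-chain aliphatic: I, L, V.
Sulfur-containing residues here: C12 (1).
Branched-chain aliphatic residues here: L6 (1).
The two groups share no amino acid, so total = 1 + 1 = 2.

2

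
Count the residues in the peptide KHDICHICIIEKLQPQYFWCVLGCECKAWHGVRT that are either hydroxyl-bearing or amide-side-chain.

Hydroxyl-bearing: S, T, Y. Amide-side-chain: N, Q.
Hydroxyl-bearing residues here: Y17, T34 (2).
Amide-side-chain residues here: Q14, Q16 (2).
The two groups share no amino acid, so total = 2 + 2 = 4.

4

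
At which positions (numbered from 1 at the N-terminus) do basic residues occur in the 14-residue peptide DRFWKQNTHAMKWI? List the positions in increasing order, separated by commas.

2, 5, 9, 12

Lysine (K), arginine (R), and histidine (H) have basic, nitrogen-containing side chains.
Matching residues: R2, K5, H9, K12.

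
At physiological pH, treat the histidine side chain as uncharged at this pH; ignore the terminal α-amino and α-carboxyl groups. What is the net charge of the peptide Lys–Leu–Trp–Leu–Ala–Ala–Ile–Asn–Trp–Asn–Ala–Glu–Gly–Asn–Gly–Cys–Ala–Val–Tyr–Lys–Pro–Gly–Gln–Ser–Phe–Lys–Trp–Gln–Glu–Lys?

+2

The side chains ionized at physiological pH are Lys/Arg (+1) and Asp/Glu (−1); with His treated as neutral, nothing else contributes.
Positive (K, R): Lys1, Lys20, Lys26, Lys30 → +4.
Negative (D, E): Glu12, Glu29 → −2.
Net charge = (+4) + (−2) = +2.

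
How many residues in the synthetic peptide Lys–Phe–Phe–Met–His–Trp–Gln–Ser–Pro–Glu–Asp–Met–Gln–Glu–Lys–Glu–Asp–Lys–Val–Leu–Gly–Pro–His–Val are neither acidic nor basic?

14

Acidic: D, E. Basic: K, R, H. All other residues are neither.
Matching residues: Phe2, Phe3, Met4, Trp6, Gln7, Ser8, Pro9, Met12, Gln13, Val19, Leu20, Gly21, Pro22, Val24.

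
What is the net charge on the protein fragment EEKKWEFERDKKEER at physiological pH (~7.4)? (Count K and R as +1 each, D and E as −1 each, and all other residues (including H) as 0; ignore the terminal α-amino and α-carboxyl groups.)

Positive (K, R): K3, K4, R9, K11, K12, R15 → +6.
Negative (D, E): E1, E2, E6, E8, D10, E13, E14 → −7.
Net charge = (+6) + (−7) = −1.

-1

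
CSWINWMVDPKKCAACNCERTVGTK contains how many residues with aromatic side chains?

Phenylalanine (F), tryptophan (W), and tyrosine (Y) have aromatic ring side chains.
Matching residues: W3, W6.

2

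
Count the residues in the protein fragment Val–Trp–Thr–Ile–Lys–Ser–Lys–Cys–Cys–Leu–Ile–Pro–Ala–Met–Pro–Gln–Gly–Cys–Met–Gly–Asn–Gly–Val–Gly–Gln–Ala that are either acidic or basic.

Acidic: D, E. Basic: H, K, R.
Acidic residues here: none (0).
Basic residues here: Lys5, Lys7 (2).
The two groups share no amino acid, so total = 0 + 2 = 2.

2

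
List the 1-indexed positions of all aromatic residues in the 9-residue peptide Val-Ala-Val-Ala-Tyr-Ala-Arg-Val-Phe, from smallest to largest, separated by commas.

5, 9

Phenylalanine (F), tryptophan (W), and tyrosine (Y) have aromatic ring side chains.
Matching residues: Tyr5, Phe9.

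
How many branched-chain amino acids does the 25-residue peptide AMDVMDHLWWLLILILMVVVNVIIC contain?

14

V, L, and I make up the branched-chain aliphatic group.
Matching residues: V4, L8, L11, L12, I13, L14, I15, L16, V18, V19, V20, V22, I23, I24.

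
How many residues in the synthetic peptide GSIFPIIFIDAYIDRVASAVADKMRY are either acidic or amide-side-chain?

Acidic: D, E. Amide-side-chain: N, Q.
Acidic residues here: D10, D14, D22 (3).
Amide-side-chain residues here: none (0).
The two groups share no amino acid, so total = 3 + 0 = 3.

3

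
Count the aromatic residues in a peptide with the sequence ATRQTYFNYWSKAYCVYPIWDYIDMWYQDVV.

Phenylalanine (F), tryptophan (W), and tyrosine (Y) have aromatic ring side chains.
Matching residues: Y6, F7, Y9, W10, Y14, Y17, W20, Y22, W26, Y27.

10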